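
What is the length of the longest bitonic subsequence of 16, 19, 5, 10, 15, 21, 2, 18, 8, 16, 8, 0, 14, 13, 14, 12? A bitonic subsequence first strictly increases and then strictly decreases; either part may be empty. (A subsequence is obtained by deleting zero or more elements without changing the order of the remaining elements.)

Let inc[i] be the LIS ending at i and dec[i] the longest strictly decreasing subsequence starting at i. inc = [1, 2, 1, 2, 3, 4, 1, 4, 2, 4, 2, 1, 3, 3, 4, 3], dec = [5, 6, 3, 3, 4, 6, 2, 5, 2, 4, 2, 1, 3, 2, 2, 1].
max_i inc[i]+dec[i]−1 = 9, with one witness 5, 10, 15, 21, 18, 16, 14, 13, 12.

9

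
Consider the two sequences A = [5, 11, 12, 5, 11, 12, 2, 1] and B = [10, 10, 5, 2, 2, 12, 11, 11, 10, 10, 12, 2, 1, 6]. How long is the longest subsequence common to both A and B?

Backtracking the LCS table gives one alignment: 5 (A1,B3) → 11 (A2,B7) → 11 (A5,B8) → 12 (A6,B11) → 2 (A7,B12) → 1 (A8,B13).
So the longest common subsequence has length 6.

6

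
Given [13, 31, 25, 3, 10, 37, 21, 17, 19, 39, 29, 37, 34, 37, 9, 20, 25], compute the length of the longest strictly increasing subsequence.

7

Let dp[i] be the longest increasing subsequence ending at position i. Then dp = [1, 2, 2, 1, 2, 3, 3, 3, 4, 5, 5, 6, 6, 7, 2, 5, 6].
The maximum is 7; one witness is 3, 10, 17, 19, 29, 34, 37 at positions 4,5,8,9,11,13,14.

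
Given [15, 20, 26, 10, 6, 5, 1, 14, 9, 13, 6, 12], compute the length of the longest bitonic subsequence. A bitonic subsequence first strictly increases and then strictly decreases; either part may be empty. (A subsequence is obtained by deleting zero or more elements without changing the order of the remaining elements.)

7

Let inc[i] be the LIS ending at i and dec[i] the longest strictly decreasing subsequence starting at i. inc = [1, 2, 3, 1, 1, 1, 1, 2, 2, 3, 2, 3], dec = [5, 5, 5, 4, 3, 2, 1, 3, 2, 2, 1, 1].
max_i inc[i]+dec[i]−1 = 7, with one witness 15, 20, 26, 10, 6, 5, 1.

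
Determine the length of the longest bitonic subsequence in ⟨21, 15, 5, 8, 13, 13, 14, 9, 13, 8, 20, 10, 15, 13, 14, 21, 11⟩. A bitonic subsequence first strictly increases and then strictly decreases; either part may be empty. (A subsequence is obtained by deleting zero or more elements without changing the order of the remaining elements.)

8

Let inc[i] be the LIS ending at i and dec[i] the longest strictly decreasing subsequence starting at i. inc = [1, 1, 1, 2, 3, 3, 4, 3, 4, 2, 5, 4, 5, 5, 6, 7, 5], dec = [5, 4, 1, 1, 3, 3, 3, 2, 2, 1, 4, 1, 3, 2, 2, 2, 1].
max_i inc[i]+dec[i]−1 = 8, with one witness 5, 8, 13, 14, 20, 15, 14, 11.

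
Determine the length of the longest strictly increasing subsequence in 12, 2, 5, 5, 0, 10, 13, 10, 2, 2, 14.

5

Let dp[i] be the longest increasing subsequence ending at position i. Then dp = [1, 1, 2, 2, 1, 3, 4, 3, 2, 2, 5].
The maximum is 5; one witness is 2, 5, 10, 13, 14 at positions 2,3,6,7,11.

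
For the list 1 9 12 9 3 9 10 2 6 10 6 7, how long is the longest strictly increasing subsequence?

4

Let dp[i] be the longest increasing subsequence ending at position i. Then dp = [1, 2, 3, 2, 2, 3, 4, 2, 3, 4, 3, 4].
The maximum is 4; one witness is 1, 3, 9, 10 at positions 1,5,6,7.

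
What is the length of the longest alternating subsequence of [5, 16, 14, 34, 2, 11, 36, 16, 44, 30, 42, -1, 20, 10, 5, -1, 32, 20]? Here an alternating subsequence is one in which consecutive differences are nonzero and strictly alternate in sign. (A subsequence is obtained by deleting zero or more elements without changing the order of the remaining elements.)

15

A longest alternating subsequence is 5, 16, 14, 34, 2, 36, 16, 44, 30, 42, -1, 20, 10, 32, 20 (positions 1,2,3,4,5,7,8,9,10,11,12,13,14,17,18); its 14 consecutive differences strictly alternate in sign, and length 15 is optimal.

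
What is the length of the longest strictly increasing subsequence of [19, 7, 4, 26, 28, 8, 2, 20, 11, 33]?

4

One longest increasing subsequence is 19, 26, 28, 33 (positions 1,4,5,10), of length 4; no longer one exists.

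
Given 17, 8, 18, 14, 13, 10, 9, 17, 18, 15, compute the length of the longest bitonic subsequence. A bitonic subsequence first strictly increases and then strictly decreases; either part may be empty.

Let inc[i] be the LIS ending at i and dec[i] the longest strictly decreasing subsequence starting at i. inc = [1, 1, 2, 2, 2, 2, 2, 3, 4, 3], dec = [5, 1, 5, 4, 3, 2, 1, 2, 2, 1].
max_i inc[i]+dec[i]−1 = 6, with one witness 17, 18, 14, 13, 10, 9.

6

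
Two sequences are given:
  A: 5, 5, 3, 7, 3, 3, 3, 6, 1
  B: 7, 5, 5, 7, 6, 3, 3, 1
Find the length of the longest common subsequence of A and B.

Backtracking the LCS table gives one alignment: 5 (A1,B2) → 5 (A2,B3) → 7 (A4,B4) → 3 (A6,B6) → 3 (A7,B7) → 1 (A9,B8).
So the longest common subsequence has length 6.

6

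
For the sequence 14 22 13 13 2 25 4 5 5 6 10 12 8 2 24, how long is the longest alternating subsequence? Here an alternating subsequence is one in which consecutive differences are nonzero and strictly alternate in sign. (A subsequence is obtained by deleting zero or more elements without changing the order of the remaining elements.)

Track the best alternating length ending on an up-step vs a down-step at each position: up/down = 1/1, 2/1, 1/3, 1/3, 1/3, 4/1, 4/5, 6/5, 6/5, 6/5, 6/5, 6/5, 6/7, 1/7, 8/5.
The maximum over both is 8; one such subsequence is 14, 22, 13, 25, 4, 10, 8, 24.

8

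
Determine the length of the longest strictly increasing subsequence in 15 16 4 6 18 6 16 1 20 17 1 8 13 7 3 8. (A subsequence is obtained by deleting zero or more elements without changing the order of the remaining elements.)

4

Scanning left to right, the best length ending at each element is: 15→1, 16→2, 4→1, 6→2, 18→3, 6→2, 16→3, 1→1, 20→4, 17→4, 1→1, 8→3, 13→4, 7→3, 3→2, 8→4.
So the longest increasing subsequence has length 4, e.g. 15, 16, 18, 20.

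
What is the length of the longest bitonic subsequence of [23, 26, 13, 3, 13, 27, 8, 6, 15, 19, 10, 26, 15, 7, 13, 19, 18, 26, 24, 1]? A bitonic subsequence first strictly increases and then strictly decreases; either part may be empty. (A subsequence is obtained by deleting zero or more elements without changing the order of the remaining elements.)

8

One longest bitonic subsequence is 3, 13, 15, 19, 26, 19, 18, 1 (positions 4,5,9,10,12,16,17,20): it rises to 26 then falls. Length 8 is optimal.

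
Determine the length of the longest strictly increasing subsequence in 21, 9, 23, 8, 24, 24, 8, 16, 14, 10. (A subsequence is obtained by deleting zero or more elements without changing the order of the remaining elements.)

Scanning left to right, the best length ending at each element is: 21→1, 9→1, 23→2, 8→1, 24→3, 24→3, 8→1, 16→2, 14→2, 10→2.
So the longest increasing subsequence has length 3, e.g. 21, 23, 24.

3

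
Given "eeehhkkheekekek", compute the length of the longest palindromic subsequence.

10

Using dp[i][j] = 2 + dp[i+1][j−1] if the ends match, else max(dp[i+1][j], dp[i][j−1]):
dp[1][15] = 10. A witness is eeehkkheee at positions 1,2,3,5,6,7,8,10,12,14.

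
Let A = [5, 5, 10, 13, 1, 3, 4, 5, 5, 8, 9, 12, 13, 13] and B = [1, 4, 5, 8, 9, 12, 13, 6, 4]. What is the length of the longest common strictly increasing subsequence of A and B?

A longest common strictly increasing subsequence is 1, 4, 5, 8, 9, 12, 13 (length 7); it appears in order in both A and B, and no longer such subsequence exists.

7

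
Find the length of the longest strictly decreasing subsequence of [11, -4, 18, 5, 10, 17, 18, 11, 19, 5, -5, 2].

Scanning left to right, the best length ending at each element is: 11→1, -4→2, 18→1, 5→2, 10→2, 17→2, 18→1, 11→3, 19→1, 5→4, -5→5, 2→5.
So the longest decreasing subsequence has length 5, e.g. 18, 17, 11, 5, -5.

5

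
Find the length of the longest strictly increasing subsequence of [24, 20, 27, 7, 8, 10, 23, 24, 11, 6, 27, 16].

6

Let dp[i] be the longest increasing subsequence ending at position i. Then dp = [1, 1, 2, 1, 2, 3, 4, 5, 4, 1, 6, 5].
The maximum is 6; one witness is 7, 8, 10, 23, 24, 27 at positions 4,5,6,7,8,11.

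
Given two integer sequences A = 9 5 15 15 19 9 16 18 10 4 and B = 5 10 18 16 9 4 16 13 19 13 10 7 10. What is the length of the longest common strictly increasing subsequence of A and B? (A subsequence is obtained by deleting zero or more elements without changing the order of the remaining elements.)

3

For each value that appears in both, track the longest common increasing run ending there.
The best achievable length is 3; one witness is 5, 9, 16 (A-positions 2,6,7, B-positions 1,5,7).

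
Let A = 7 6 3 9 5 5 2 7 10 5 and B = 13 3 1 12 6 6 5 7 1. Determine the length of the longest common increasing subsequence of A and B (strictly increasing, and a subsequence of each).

For each value that appears in both, track the longest common increasing run ending there.
The best achievable length is 3; one witness is 3, 5, 7 (A-positions 3,5,8, B-positions 2,7,8).

3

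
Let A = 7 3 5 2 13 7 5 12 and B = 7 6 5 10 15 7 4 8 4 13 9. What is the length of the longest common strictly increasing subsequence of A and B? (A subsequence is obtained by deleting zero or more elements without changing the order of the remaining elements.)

2

For each value that appears in both, track the longest common increasing run ending there.
The best achievable length is 2; one witness is 5, 7 (A-positions 3,6, B-positions 3,6).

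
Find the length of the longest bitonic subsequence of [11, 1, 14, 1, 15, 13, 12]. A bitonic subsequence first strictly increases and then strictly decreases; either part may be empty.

5

One longest bitonic subsequence is 11, 14, 15, 13, 12 (positions 1,3,5,6,7): it rises to 15 then falls. Length 5 is optimal.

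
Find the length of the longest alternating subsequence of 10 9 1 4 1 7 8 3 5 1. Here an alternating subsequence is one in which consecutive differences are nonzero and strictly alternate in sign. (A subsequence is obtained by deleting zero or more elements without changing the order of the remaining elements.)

A longest alternating subsequence is 10, 1, 4, 1, 7, 3, 5, 1 (positions 1,3,4,5,6,8,9,10); its 7 consecutive differences strictly alternate in sign, and length 8 is optimal.

8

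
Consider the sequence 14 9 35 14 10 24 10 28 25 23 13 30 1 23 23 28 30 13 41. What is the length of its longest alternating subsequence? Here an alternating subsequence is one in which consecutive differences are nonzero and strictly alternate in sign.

Track the best alternating length ending on an up-step vs a down-step at each position: up/down = 1/1, 1/2, 3/1, 3/4, 3/4, 5/4, 3/6, 7/4, 7/8, 7/8, 7/8, 9/4, 1/10, 11/10, 11/10, 11/10, 11/4, 11/12, 13/1.
The maximum over both is 13; one such subsequence is 14, 9, 35, 14, 24, 10, 28, 25, 30, 1, 23, 13, 41.

13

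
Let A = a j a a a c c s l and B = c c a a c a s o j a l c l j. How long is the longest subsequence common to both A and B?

Backtracking the LCS table gives one alignment: a (A1,B3) → a (A3,B4) → a (A4,B6) → a (A5,B10) → c (A7,B12) → l (A9,B13).
So the longest common subsequence has length 6.

6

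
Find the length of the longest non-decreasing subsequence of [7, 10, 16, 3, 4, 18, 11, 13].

4

One longest non-decreasing subsequence is 7, 10, 16, 18 (positions 1,2,3,6), of length 4; no longer one exists.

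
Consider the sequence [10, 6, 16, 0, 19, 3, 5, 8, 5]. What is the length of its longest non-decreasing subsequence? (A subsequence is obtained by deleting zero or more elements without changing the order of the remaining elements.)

One longest non-decreasing subsequence is 0, 3, 5, 8 (positions 4,6,7,8), of length 4; no longer one exists.

4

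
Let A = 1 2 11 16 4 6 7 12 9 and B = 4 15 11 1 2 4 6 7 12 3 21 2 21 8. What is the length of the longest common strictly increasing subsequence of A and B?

6

A longest common strictly increasing subsequence is 1, 2, 4, 6, 7, 12 (length 6); it appears in order in both A and B, and no longer such subsequence exists.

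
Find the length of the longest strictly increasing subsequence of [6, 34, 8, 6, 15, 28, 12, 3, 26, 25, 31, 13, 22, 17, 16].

5

Scanning left to right, the best length ending at each element is: 6→1, 34→2, 8→2, 6→1, 15→3, 28→4, 12→3, 3→1, 26→4, 25→4, 31→5, 13→4, 22→5, 17→5, 16→5.
So the longest increasing subsequence has length 5, e.g. 6, 8, 15, 28, 31.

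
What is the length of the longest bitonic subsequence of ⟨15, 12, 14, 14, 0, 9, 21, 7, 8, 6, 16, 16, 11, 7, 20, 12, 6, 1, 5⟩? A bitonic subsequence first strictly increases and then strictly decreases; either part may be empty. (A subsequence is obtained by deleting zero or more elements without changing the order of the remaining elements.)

One longest bitonic subsequence is 12, 14, 21, 16, 11, 7, 6, 5 (positions 2,3,7,12,13,14,17,19): it rises to 21 then falls. Length 8 is optimal.

8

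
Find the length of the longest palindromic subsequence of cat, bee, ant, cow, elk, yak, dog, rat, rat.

2

Using dp[i][j] = 2 + dp[i+1][j−1] if the ends match, else max(dp[i+1][j], dp[i][j−1]):
dp[1][9] = 2. A witness is rat rat at positions 8,9.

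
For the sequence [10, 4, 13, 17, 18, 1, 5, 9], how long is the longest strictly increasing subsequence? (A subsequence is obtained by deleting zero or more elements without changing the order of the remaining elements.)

4

Scanning left to right, the best length ending at each element is: 10→1, 4→1, 13→2, 17→3, 18→4, 1→1, 5→2, 9→3.
So the longest increasing subsequence has length 4, e.g. 10, 13, 17, 18.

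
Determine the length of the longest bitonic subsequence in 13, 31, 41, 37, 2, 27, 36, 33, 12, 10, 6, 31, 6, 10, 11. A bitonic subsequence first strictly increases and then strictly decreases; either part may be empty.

9

Let inc[i] be the LIS ending at i and dec[i] the longest strictly decreasing subsequence starting at i. inc = [1, 2, 3, 3, 1, 2, 3, 3, 2, 2, 2, 3, 2, 3, 4], dec = [4, 5, 7, 6, 1, 4, 5, 4, 3, 2, 1, 2, 1, 1, 1].
max_i inc[i]+dec[i]−1 = 9, with one witness 13, 31, 41, 37, 36, 33, 12, 10, 6.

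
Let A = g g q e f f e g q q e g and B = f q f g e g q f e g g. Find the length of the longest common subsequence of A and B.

Backtracking the LCS table gives one alignment: g (A1,B4) → g (A2,B6) → q (A3,B7) → f (A6,B8) → e (A7,B9) → g (A8,B10) → g (A12,B11).
So the longest common subsequence has length 7.

7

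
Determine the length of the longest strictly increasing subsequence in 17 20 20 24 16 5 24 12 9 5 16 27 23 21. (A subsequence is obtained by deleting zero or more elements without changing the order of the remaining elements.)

4

Scanning left to right, the best length ending at each element is: 17→1, 20→2, 20→2, 24→3, 16→1, 5→1, 24→3, 12→2, 9→2, 5→1, 16→3, 27→4, 23→4, 21→4.
So the longest increasing subsequence has length 4, e.g. 17, 20, 24, 27.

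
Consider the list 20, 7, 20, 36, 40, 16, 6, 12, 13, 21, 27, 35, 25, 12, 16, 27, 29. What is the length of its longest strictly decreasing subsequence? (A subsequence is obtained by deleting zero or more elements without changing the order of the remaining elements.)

4

Scanning left to right, the best length ending at each element is: 20→1, 7→2, 20→1, 36→1, 40→1, 16→2, 6→3, 12→3, 13→3, 21→2, 27→2, 35→2, 25→3, 12→4, 16→4, 27→3, 29→3.
So the longest decreasing subsequence has length 4, e.g. 20, 16, 13, 12.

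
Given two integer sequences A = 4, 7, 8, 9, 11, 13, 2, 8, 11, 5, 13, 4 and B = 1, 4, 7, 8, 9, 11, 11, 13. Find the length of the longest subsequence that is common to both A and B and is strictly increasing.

For each value that appears in both, track the longest common increasing run ending there.
The best achievable length is 6; one witness is 4, 7, 8, 9, 11, 13 (A-positions 1,2,3,4,5,6, B-positions 2,3,4,5,6,8).

6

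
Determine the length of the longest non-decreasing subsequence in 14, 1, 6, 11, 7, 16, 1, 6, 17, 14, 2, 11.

5

Let dp[i] be the longest non-decreasing subsequence ending at position i. Then dp = [1, 1, 2, 3, 3, 4, 2, 3, 5, 4, 3, 4].
The maximum is 5; one witness is 1, 6, 11, 16, 17 at positions 2,3,4,6,9.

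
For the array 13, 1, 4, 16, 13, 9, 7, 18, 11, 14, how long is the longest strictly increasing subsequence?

Let dp[i] be the longest increasing subsequence ending at position i. Then dp = [1, 1, 2, 3, 3, 3, 3, 4, 4, 5].
The maximum is 5; one witness is 1, 4, 9, 11, 14 at positions 2,3,6,9,10.

5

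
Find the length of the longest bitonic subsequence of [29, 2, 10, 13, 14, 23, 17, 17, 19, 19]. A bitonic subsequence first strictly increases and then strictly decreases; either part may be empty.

6

One longest bitonic subsequence is 2, 10, 13, 14, 23, 19 (positions 2,3,4,5,6,10): it rises to 23 then falls. Length 6 is optimal.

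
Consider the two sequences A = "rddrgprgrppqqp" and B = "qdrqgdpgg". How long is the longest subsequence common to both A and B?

5

A longest common subsequence is drgpg (length 5); the LCS DP confirms no longer common subsequence exists.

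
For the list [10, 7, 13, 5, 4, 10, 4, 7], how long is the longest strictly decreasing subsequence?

Let dp[i] be the longest decreasing subsequence ending at position i. Then dp = [1, 2, 1, 3, 4, 2, 4, 3].
The maximum is 4; one witness is 10, 7, 5, 4 at positions 1,2,4,5.

4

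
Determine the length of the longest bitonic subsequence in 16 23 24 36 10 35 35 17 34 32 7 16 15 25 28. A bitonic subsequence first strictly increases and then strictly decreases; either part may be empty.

9

One longest bitonic subsequence is 16, 23, 24, 36, 35, 34, 32, 16, 15 (positions 1,2,3,4,7,9,10,12,13): it rises to 36 then falls. Length 9 is optimal.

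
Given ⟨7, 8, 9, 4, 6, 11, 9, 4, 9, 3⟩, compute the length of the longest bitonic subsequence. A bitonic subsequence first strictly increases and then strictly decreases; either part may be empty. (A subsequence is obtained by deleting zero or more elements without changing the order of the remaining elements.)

7

Let inc[i] be the LIS ending at i and dec[i] the longest strictly decreasing subsequence starting at i. inc = [1, 2, 3, 1, 2, 4, 3, 1, 3, 1], dec = [4, 4, 4, 2, 3, 4, 3, 2, 2, 1].
max_i inc[i]+dec[i]−1 = 7, with one witness 7, 8, 9, 11, 9, 4, 3.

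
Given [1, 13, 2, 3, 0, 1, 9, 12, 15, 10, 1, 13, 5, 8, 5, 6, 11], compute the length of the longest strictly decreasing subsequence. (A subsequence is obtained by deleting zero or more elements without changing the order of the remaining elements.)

One longest decreasing subsequence is 13, 12, 10, 8, 5 (positions 2,8,10,14,15), of length 5; no longer one exists.

5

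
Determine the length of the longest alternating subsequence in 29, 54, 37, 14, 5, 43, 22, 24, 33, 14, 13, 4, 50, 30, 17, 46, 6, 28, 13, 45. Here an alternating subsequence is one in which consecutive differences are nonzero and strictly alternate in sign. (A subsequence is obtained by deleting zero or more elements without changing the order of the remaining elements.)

14

Track the best alternating length ending on an up-step vs a down-step at each position: up/down = 1/1, 2/1, 2/3, 1/3, 1/3, 4/3, 4/5, 6/5, 6/5, 4/7, 4/7, 1/7, 8/3, 8/9, 8/9, 10/9, 8/11, 12/11, 12/13, 14/11.
The maximum over both is 14; one such subsequence is 29, 54, 37, 43, 22, 24, 14, 50, 30, 46, 6, 28, 13, 45.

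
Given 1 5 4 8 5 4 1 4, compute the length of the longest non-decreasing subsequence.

One longest non-decreasing subsequence is 1, 4, 4, 4 (positions 1,3,6,8), of length 4; no longer one exists.

4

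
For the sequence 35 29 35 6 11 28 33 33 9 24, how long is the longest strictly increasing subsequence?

4

One longest increasing subsequence is 6, 11, 28, 33 (positions 4,5,6,7), of length 4; no longer one exists.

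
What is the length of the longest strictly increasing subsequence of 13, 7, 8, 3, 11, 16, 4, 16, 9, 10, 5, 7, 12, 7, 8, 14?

6

One longest increasing subsequence is 7, 8, 9, 10, 12, 14 (positions 2,3,9,10,13,16), of length 6; no longer one exists.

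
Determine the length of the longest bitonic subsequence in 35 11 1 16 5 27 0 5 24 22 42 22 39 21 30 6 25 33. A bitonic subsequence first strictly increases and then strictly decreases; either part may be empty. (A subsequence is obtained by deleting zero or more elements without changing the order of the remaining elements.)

Let inc[i] be the LIS ending at i and dec[i] the longest strictly decreasing subsequence starting at i. inc = [1, 1, 1, 2, 2, 3, 1, 2, 3, 3, 4, 3, 4, 3, 4, 3, 4, 5], dec = [6, 3, 2, 3, 2, 5, 1, 1, 4, 3, 4, 3, 3, 2, 2, 1, 1, 1].
max_i inc[i]+dec[i]−1 = 7, with one witness 11, 16, 27, 24, 22, 21, 6.

7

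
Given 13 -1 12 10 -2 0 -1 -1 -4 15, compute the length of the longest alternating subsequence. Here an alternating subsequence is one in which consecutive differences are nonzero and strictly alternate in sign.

7

A longest alternating subsequence is 13, -1, 12, -2, 0, -1, 15 (positions 1,2,3,5,6,7,10); its 6 consecutive differences strictly alternate in sign, and length 7 is optimal.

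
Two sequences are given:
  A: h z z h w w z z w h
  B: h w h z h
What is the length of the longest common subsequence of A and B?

A longest common subsequence is hhzh (length 4); the LCS DP confirms no longer common subsequence exists.

4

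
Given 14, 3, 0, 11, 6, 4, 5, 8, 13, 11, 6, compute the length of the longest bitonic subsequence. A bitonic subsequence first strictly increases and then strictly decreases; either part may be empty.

7

Let inc[i] be the LIS ending at i and dec[i] the longest strictly decreasing subsequence starting at i. inc = [1, 1, 1, 2, 2, 2, 3, 4, 5, 5, 4], dec = [4, 2, 1, 3, 2, 1, 1, 2, 3, 2, 1].
max_i inc[i]+dec[i]−1 = 7, with one witness 3, 4, 5, 8, 13, 11, 6.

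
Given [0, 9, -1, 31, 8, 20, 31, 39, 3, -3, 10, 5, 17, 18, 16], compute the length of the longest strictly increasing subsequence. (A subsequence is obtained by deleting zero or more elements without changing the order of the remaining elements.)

Let dp[i] be the longest increasing subsequence ending at position i. Then dp = [1, 2, 1, 3, 2, 3, 4, 5, 2, 1, 3, 3, 4, 5, 4].
The maximum is 5; one witness is 0, 9, 20, 31, 39 at positions 1,2,6,7,8.

5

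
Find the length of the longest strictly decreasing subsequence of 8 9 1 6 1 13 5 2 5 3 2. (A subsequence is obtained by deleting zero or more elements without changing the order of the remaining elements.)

5

Let dp[i] be the longest decreasing subsequence ending at position i. Then dp = [1, 1, 2, 2, 3, 1, 3, 4, 3, 4, 5].
The maximum is 5; one witness is 8, 6, 5, 3, 2 at positions 1,4,7,10,11.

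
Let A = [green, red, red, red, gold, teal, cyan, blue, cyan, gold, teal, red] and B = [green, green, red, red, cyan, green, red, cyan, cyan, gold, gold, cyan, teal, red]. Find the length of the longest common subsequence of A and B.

9

Backtracking the LCS table gives one alignment: green (A1,B2) → red (A2,B3) → red (A3,B4) → red (A4,B7) → cyan (A7,B8) → cyan (A9,B9) → gold (A10,B11) → teal (A11,B13) → red (A12,B14).
So the longest common subsequence has length 9.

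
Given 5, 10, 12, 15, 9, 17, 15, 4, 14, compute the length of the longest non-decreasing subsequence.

5

Let dp[i] be the longest non-decreasing subsequence ending at position i. Then dp = [1, 2, 3, 4, 2, 5, 5, 1, 4].
The maximum is 5; one witness is 5, 10, 12, 15, 17 at positions 1,2,3,4,6.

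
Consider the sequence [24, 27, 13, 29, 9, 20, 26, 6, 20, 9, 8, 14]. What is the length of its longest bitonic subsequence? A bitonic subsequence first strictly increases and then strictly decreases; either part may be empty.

7

One longest bitonic subsequence is 24, 27, 29, 26, 20, 9, 8 (positions 1,2,4,7,9,10,11): it rises to 29 then falls. Length 7 is optimal.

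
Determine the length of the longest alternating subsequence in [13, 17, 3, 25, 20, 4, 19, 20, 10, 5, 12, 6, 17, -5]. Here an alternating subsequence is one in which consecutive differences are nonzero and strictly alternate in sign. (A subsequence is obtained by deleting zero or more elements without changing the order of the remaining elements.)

A longest alternating subsequence is 13, 17, 3, 25, 4, 19, 10, 12, 6, 17, -5 (positions 1,2,3,4,6,7,9,11,12,13,14); its 10 consecutive differences strictly alternate in sign, and length 11 is optimal.

11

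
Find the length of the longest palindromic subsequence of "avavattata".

6

One longest palindromic subsequence is aattaa (positions 1,5,6,7,8,10); it reads the same forward and backward, and the interval DP gives dp[1][10] = 6.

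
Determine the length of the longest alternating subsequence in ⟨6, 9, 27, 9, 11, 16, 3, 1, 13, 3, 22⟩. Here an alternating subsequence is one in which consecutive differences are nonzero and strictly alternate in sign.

8

A longest alternating subsequence is 6, 27, 9, 11, 3, 13, 3, 22 (positions 1,3,4,5,7,9,10,11); its 7 consecutive differences strictly alternate in sign, and length 8 is optimal.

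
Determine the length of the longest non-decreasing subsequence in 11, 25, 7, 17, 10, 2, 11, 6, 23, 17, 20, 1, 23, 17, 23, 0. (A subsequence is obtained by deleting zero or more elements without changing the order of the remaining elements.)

7

Scanning left to right, the best length ending at each element is: 11→1, 25→2, 7→1, 17→2, 10→2, 2→1, 11→3, 6→2, 23→4, 17→4, 20→5, 1→1, 23→6, 17→5, 23→7, 0→1.
So the longest non-decreasing subsequence has length 7, e.g. 7, 10, 11, 17, 20, 23, 23.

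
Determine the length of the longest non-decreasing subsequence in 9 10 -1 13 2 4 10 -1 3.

4

One longest non-decreasing subsequence is -1, 2, 4, 10 (positions 3,5,6,7), of length 4; no longer one exists.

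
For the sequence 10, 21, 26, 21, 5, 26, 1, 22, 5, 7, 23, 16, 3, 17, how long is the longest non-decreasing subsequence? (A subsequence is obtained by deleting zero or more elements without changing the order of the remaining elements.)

5

Let dp[i] be the longest non-decreasing subsequence ending at position i. Then dp = [1, 2, 3, 3, 1, 4, 1, 4, 2, 3, 5, 4, 2, 5].
The maximum is 5; one witness is 10, 21, 21, 22, 23 at positions 1,2,4,8,11.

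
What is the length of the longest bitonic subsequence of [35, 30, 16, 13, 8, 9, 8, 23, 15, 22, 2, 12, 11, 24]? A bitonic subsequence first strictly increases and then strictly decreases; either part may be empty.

One longest bitonic subsequence is 35, 30, 16, 13, 9, 8, 2 (positions 1,2,3,4,6,7,11): it rises to 35 then falls. Length 7 is optimal.

7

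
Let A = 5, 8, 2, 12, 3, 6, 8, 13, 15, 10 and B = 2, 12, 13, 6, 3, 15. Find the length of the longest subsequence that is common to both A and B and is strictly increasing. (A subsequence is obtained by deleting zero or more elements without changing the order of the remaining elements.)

4

A longest common strictly increasing subsequence is 2, 12, 13, 15 (length 4); it appears in order in both A and B, and no longer such subsequence exists.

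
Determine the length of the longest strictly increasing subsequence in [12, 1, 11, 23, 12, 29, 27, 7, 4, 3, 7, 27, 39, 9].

Scanning left to right, the best length ending at each element is: 12→1, 1→1, 11→2, 23→3, 12→3, 29→4, 27→4, 7→2, 4→2, 3→2, 7→3, 27→4, 39→5, 9→4.
So the longest increasing subsequence has length 5, e.g. 1, 11, 23, 29, 39.

5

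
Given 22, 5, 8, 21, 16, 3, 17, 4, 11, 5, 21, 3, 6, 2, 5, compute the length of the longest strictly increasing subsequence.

5

Let dp[i] be the longest increasing subsequence ending at position i. Then dp = [1, 1, 2, 3, 3, 1, 4, 2, 3, 3, 5, 1, 4, 1, 3].
The maximum is 5; one witness is 5, 8, 16, 17, 21 at positions 2,3,5,7,11.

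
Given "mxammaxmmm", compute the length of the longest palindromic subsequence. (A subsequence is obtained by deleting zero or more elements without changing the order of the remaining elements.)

One longest palindromic subsequence is mxammaxm (positions 1,2,3,4,5,6,7,10); it reads the same forward and backward, and the interval DP gives dp[1][10] = 8.

8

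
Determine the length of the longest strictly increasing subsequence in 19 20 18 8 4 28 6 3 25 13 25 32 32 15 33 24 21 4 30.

6

Let dp[i] be the longest increasing subsequence ending at position i. Then dp = [1, 2, 1, 1, 1, 3, 2, 1, 3, 3, 4, 5, 5, 4, 6, 5, 5, 2, 6].
The maximum is 6; one witness is 4, 6, 13, 25, 32, 33 at positions 5,7,10,11,12,15.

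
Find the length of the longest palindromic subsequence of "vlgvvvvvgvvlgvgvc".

One longest palindromic subsequence is vgvvvvvvvvgv (positions 1,3,4,5,6,7,8,10,11,14,15,16); it reads the same forward and backward, and the interval DP gives dp[1][17] = 12.

12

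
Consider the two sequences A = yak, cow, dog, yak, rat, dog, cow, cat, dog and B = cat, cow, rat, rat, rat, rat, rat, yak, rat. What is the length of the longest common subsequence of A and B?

A longest common subsequence is cow, yak, rat (length 3); the LCS DP confirms no longer common subsequence exists.

3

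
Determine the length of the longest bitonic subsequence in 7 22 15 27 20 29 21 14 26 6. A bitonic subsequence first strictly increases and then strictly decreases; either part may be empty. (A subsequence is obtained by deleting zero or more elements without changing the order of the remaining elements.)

One longest bitonic subsequence is 7, 22, 27, 29, 21, 14, 6 (positions 1,2,4,6,7,8,10): it rises to 29 then falls. Length 7 is optimal.

7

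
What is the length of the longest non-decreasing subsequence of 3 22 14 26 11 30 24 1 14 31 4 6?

Let dp[i] be the longest non-decreasing subsequence ending at position i. Then dp = [1, 2, 2, 3, 2, 4, 3, 1, 3, 5, 2, 3].
The maximum is 5; one witness is 3, 22, 26, 30, 31 at positions 1,2,4,6,10.

5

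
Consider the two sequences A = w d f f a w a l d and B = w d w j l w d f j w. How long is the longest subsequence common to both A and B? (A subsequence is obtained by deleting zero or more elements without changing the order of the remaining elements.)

5

Backtracking the LCS table gives one alignment: w (A1,B1) → d (A2,B2) → w (A6,B3) → l (A8,B5) → d (A9,B7).
So the longest common subsequence has length 5.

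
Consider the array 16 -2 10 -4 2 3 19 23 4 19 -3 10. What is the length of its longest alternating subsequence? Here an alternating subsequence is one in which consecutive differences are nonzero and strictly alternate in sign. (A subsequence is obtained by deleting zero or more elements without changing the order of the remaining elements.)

A longest alternating subsequence is 16, -2, 10, -4, 19, 4, 19, -3, 10 (positions 1,2,3,4,7,9,10,11,12); its 8 consecutive differences strictly alternate in sign, and length 9 is optimal.

9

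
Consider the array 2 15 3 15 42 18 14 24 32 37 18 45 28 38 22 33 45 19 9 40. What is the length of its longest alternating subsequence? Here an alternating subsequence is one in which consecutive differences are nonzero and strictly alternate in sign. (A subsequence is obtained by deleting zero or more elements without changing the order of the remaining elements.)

A longest alternating subsequence is 2, 15, 3, 42, 18, 24, 18, 45, 28, 38, 22, 33, 19, 40 (positions 1,2,3,5,6,8,11,12,13,14,15,16,18,20); its 13 consecutive differences strictly alternate in sign, and length 14 is optimal.

14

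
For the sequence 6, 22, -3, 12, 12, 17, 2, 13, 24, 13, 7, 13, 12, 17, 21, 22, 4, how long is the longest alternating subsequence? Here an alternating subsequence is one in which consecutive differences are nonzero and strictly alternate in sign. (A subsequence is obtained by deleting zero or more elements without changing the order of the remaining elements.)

Track the best alternating length ending on an up-step vs a down-step at each position: up/down = 1/1, 2/1, 1/3, 4/3, 4/3, 4/3, 4/5, 6/5, 6/1, 6/7, 6/7, 8/7, 8/9, 10/7, 10/7, 10/7, 6/11.
The maximum over both is 11; one such subsequence is 6, 22, -3, 12, 2, 13, 7, 13, 12, 17, 4.

11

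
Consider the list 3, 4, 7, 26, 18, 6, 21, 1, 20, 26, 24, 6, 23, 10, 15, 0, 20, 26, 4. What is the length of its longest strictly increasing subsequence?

Let dp[i] be the longest increasing subsequence ending at position i. Then dp = [1, 2, 3, 4, 4, 3, 5, 1, 5, 6, 6, 3, 6, 4, 5, 1, 6, 7, 2].
The maximum is 7; one witness is 3, 4, 7, 18, 21, 24, 26 at positions 1,2,3,5,7,11,18.

7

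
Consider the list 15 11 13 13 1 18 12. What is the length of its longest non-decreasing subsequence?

Let dp[i] be the longest non-decreasing subsequence ending at position i. Then dp = [1, 1, 2, 3, 1, 4, 2].
The maximum is 4; one witness is 11, 13, 13, 18 at positions 2,3,4,6.

4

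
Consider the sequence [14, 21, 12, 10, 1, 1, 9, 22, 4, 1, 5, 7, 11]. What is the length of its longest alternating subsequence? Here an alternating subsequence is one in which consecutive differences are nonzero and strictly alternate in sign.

A longest alternating subsequence is 14, 21, 1, 9, 4, 5 (positions 1,2,5,7,9,11); its 5 consecutive differences strictly alternate in sign, and length 6 is optimal.

6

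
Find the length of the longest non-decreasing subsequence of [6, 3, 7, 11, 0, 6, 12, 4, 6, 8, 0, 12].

Let dp[i] be the longest non-decreasing subsequence ending at position i. Then dp = [1, 1, 2, 3, 1, 2, 4, 2, 3, 4, 2, 5].
The maximum is 5; one witness is 6, 7, 11, 12, 12 at positions 1,3,4,7,12.

5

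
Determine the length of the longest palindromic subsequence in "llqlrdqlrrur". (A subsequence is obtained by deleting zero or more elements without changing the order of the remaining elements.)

5

One longest palindromic subsequence is lqdql (positions 2,3,6,7,8); it reads the same forward and backward, and the interval DP gives dp[1][12] = 5.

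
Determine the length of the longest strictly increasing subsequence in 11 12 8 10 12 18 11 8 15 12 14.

5

One longest increasing subsequence is 8, 10, 11, 12, 14 (positions 3,4,7,10,11), of length 5; no longer one exists.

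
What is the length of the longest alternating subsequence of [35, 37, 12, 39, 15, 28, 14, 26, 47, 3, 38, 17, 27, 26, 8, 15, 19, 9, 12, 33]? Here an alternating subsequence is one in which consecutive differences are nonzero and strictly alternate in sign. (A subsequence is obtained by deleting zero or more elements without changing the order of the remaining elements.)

A longest alternating subsequence is 35, 37, 12, 39, 15, 28, 14, 26, 3, 38, 17, 27, 8, 15, 9, 12 (positions 1,2,3,4,5,6,7,8,10,11,12,13,15,16,18,19); its 15 consecutive differences strictly alternate in sign, and length 16 is optimal.

16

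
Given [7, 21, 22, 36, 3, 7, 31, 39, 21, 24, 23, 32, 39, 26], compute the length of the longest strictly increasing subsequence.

One longest increasing subsequence is 7, 21, 22, 31, 32, 39 (positions 1,2,3,7,12,13), of length 6; no longer one exists.

6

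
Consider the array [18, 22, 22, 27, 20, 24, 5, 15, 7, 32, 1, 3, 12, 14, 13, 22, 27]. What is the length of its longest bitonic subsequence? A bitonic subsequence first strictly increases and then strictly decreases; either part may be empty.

One longest bitonic subsequence is 18, 22, 27, 24, 15, 14, 13 (positions 1,2,4,6,8,14,15): it rises to 27 then falls. Length 7 is optimal.

7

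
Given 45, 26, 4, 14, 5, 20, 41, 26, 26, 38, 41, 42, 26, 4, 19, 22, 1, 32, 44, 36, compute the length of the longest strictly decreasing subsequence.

6

Scanning left to right, the best length ending at each element is: 45→1, 26→2, 4→3, 14→3, 5→4, 20→3, 41→2, 26→3, 26→3, 38→3, 41→2, 42→2, 26→4, 4→5, 19→5, 22→5, 1→6, 32→4, 44→2, 36→4.
So the longest decreasing subsequence has length 6, e.g. 45, 26, 14, 5, 4, 1.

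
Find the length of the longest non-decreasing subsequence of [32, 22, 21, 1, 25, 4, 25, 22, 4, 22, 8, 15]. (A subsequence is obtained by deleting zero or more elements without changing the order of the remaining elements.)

Let dp[i] be the longest non-decreasing subsequence ending at position i. Then dp = [1, 1, 1, 1, 2, 2, 3, 3, 3, 4, 4, 5].
The maximum is 5; one witness is 1, 4, 4, 8, 15 at positions 4,6,9,11,12.

5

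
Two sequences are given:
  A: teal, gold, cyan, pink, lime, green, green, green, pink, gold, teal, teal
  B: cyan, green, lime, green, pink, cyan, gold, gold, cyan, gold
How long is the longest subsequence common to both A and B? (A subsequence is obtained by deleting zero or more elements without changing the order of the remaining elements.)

5

A longest common subsequence is cyan, lime, green, pink, gold (length 5); the LCS DP confirms no longer common subsequence exists.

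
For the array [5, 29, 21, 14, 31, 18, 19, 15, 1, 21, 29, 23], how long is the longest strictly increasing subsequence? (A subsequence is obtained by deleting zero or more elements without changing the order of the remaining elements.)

6

One longest increasing subsequence is 5, 14, 18, 19, 21, 29 (positions 1,4,6,7,10,11), of length 6; no longer one exists.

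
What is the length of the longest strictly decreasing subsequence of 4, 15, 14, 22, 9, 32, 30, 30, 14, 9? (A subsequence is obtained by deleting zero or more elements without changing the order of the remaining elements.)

One longest decreasing subsequence is 32, 30, 14, 9 (positions 6,7,9,10), of length 4; no longer one exists.

4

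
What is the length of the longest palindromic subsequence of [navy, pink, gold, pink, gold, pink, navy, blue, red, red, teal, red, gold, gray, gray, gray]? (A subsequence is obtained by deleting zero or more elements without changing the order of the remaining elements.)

Using dp[i][j] = 2 + dp[i+1][j−1] if the ends match, else max(dp[i+1][j], dp[i][j−1]):
dp[1][16] = 7. A witness is navy pink gold pink gold pink navy at positions 1,2,3,4,5,6,7.

7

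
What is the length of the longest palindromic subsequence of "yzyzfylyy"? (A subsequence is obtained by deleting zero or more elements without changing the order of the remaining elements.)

One longest palindromic subsequence is yylyy (positions 1,3,7,8,9); it reads the same forward and backward, and the interval DP gives dp[1][9] = 5.

5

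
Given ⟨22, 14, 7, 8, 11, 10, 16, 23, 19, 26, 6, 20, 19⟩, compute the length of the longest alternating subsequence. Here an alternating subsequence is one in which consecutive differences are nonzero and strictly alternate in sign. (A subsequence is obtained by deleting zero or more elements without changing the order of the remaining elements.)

Track the best alternating length ending on an up-step vs a down-step at each position: up/down = 1/1, 1/2, 1/2, 3/2, 3/2, 3/4, 5/2, 5/1, 5/6, 7/1, 1/8, 9/8, 9/10.
The maximum over both is 10; one such subsequence is 22, 7, 11, 10, 23, 19, 26, 6, 20, 19.

10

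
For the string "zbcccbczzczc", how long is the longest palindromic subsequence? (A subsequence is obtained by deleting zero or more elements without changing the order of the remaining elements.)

7

One longest palindromic subsequence is cccbccc (positions 3,4,5,6,7,10,12); it reads the same forward and backward, and the interval DP gives dp[1][12] = 7.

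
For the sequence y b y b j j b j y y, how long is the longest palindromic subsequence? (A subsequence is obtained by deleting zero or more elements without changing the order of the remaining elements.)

One longest palindromic subsequence is yybjjbyy (positions 1,3,4,5,6,7,9,10); it reads the same forward and backward, and the interval DP gives dp[1][10] = 8.

8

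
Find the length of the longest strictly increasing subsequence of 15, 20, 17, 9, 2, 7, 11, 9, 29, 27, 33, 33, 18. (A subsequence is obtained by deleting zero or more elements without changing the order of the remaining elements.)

5

One longest increasing subsequence is 2, 7, 11, 29, 33 (positions 5,6,7,9,11), of length 5; no longer one exists.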